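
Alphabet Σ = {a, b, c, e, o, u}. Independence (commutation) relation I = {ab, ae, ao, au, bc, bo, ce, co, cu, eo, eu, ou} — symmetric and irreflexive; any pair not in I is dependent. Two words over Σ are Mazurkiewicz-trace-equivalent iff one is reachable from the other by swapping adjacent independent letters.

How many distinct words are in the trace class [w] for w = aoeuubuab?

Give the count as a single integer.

756

piece 0:a — minimal
piece 1:o — minimal
piece 2:e — minimal
piece 3:u — minimal
piece 4:u rests on {3:u}
piece 5:b rests on {2:e, 4:u}
piece 6:u rests on {5:b}
piece 7:a rests on {0:a}
piece 8:b rests on {6:u}
minimal pieces: {0:a, 1:o, 2:e, 3:u}
ways to finish when only these pieces remain (= sum over removing one remaining piece with nothing left below it):
  1 left: {1}→1  {7}→1  {8}→1
  2 left: {0,7}→1  {1,7}→2  {1,8}→2  {6,8}→1  {7,8}→2
  3 left: {0,1,7}→3  {0,7,8}→3  {1,6,8}→3  {1,7,8}→6  {5,6,8}→1  {6,7,8}→3
  4 left: {0,1,7,8}→12  {0,6,7,8}→6  {1,5,6,8}→4  {1,6,7,8}→12  {2,5,6,8}→1  {4,5,6,8}→1  {5,6,7,8}→4
  5 left: {0,1,6,7,8}→30  {0,5,6,7,8}→10  {1,2,5,6,8}→5  {1,4,5,6,8}→5  {1,5,6,7,8}→20  {2,4,5,6,8}→2  {2,5,6,7,8}→5  {3,4,5,6,8}→1  {4,5,6,7,8}→5
  6 left: {0,1,5,6,7,8}→60  {0,2,5,6,7,8}→15  {0,4,5,6,7,8}→15  {1,2,4,5,6,8}→12  {1,2,5,6,7,8}→30  {1,3,4,5,6,8}→6  {1,4,5,6,7,8}→30  {2,3,4,5,6,8}→3  {2,4,5,6,7,8}→12  {3,4,5,6,7,8}→6
  7 left: {0,1,2,5,6,7,8}→105  {0,1,4,5,6,7,8}→105  {0,2,4,5,6,7,8}→42  {0,3,4,5,6,7,8}→21  {1,2,3,4,5,6,8}→21  {1,2,4,5,6,7,8}→84  {1,3,4,5,6,7,8}→42  {2,3,4,5,6,7,8}→21
  placing 0:a first → 168 extensions
  placing 1:o first → 84 extensions
  placing 2:e first → 168 extensions
  placing 3:u first → 336 extensions
total linear extensions = 756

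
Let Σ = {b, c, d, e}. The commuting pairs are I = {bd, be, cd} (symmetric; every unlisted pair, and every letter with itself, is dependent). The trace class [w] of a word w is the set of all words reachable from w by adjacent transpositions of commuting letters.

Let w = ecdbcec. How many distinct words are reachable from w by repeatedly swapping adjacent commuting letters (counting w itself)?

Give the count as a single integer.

4

piece 0:e — minimal
piece 1:c rests on {0:e}
piece 2:d rests on {0:e}
piece 3:b rests on {1:c}
piece 4:c rests on {3:b}
piece 5:e rests on {2:d, 4:c}
piece 6:c rests on {5:e}
minimal pieces: {0:e}
ways to finish when only these pieces remain (= sum over removing one remaining piece with nothing left below it):
  1 left: {6}→1
  2 left: {5,6}→1
  3 left: {2,5,6}→1  {4,5,6}→1
  4 left: {2,4,5,6}→2  {3,4,5,6}→1
  5 left: {1,3,4,5,6}→1  {2,3,4,5,6}→3
  placing 0:e first → 4 extensions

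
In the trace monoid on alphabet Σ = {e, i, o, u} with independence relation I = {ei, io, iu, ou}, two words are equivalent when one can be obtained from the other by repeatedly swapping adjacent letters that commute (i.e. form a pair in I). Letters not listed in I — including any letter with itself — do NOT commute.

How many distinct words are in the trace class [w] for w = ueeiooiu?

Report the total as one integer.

drop 0:u onto floor
drop 1:e onto {0:u}
drop 2:e onto {1:e}
drop 3:i onto floor
drop 4:o onto {2:e}
drop 5:o onto {4:o}
drop 6:i onto {3:i}
drop 7:u onto {2:e}
ground layer = {0:u, 3:i}
drop-orders for the pieces not yet dropped (sum over which currently-grounded one goes next):
  1 to go: {5} 1  {6} 1  {7} 1
  2 to go: {3,6} 1  {4,5} 1  {5,6} 2  {5,7} 2  {6,7} 2
  3 to go: {3,5,6} 3  {3,6,7} 3  {4,5,6} 3  {4,5,7} 3  {5,6,7} 6
  4 to go: {2,4,5,7} 3  {3,4,5,6} 6  {3,5,6,7} 12  {4,5,6,7} 12
  5 to go: {1,2,4,5,7} 3  {2,4,5,6,7} 15  {3,4,5,6,7} 30
  6 to go: {0,1,2,4,5,7} 3  {1,2,4,5,6,7} 18  {2,3,4,5,6,7} 45
  if 0:u drops first: 63 orders
  if 3:i drops first: 21 orders
heap linearizations: 84

84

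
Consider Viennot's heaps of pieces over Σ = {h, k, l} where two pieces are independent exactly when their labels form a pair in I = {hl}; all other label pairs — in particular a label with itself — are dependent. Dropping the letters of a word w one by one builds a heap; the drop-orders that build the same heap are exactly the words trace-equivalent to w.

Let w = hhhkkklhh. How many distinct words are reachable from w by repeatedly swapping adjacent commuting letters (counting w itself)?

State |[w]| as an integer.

3

0(h) covers ∅
1(h) covers 0:h
2(h) covers 1:h
3(k) covers 2:h
4(k) covers 3:k
5(k) covers 4:k
6(l) covers 5:k
7(h) covers 5:k
8(h) covers 7:h
floor of heap: 0:h
completions by unplaced set U, small U first (add the entries for U minus each lowest piece of U):
  |U|=1: {6}:1  {8}:1
  |U|=2: {6,8}:2  {7,8}:1
  |U|=3: {6,7,8}:3
  |U|=4: {5,6,7,8}:3
  |U|=5: {4,5,6,7,8}:3
  |U|=6: {3,4,5,6,7,8}:3
  |U|=7: {2,3,4,5,6,7,8}:3
  start at 0(h): 3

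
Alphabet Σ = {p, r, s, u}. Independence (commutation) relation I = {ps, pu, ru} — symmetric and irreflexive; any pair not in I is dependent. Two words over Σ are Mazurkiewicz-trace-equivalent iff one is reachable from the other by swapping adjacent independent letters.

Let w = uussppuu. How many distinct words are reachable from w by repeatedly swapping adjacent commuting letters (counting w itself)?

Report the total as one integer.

28

0(u) covers ∅
1(u) covers 0:u
2(s) covers 1:u
3(s) covers 2:s
4(p) covers ∅
5(p) covers 4:p
6(u) covers 3:s
7(u) covers 6:u
floor of heap: 0:u, 4:p
completions by unplaced set U, small U first (add the entries for U minus each lowest piece of U):
  |U|=1: {5}:1  {7}:1
  |U|=2: {4,5}:1  {5,7}:2  {6,7}:1
  |U|=3: {3,6,7}:1  {4,5,7}:3  {5,6,7}:3
  |U|=4: {2,3,6,7}:1  {3,5,6,7}:4  {4,5,6,7}:6
  |U|=5: {1,2,3,6,7}:1  {2,3,5,6,7}:5  {3,4,5,6,7}:10
  |U|=6: {0,1,2,3,6,7}:1  {1,2,3,5,6,7}:6  {2,3,4,5,6,7}:15
  start at 0(u): 21
  start at 4(p): 7
sum over floor = 28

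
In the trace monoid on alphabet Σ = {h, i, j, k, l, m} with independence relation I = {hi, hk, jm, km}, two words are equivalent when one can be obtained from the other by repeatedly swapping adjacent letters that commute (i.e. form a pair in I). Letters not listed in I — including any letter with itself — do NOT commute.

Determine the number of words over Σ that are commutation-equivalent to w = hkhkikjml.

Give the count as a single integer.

#0=h has no predecessor
#1=k has no predecessor
#2=h depends on [0:h]
#3=k depends on [1:k]
#4=i depends on [3:k]
#5=k depends on [4:i]
#6=j depends on [2:h, 5:k]
#7=m depends on [2:h, 4:i]
#8=l depends on [6:j, 7:m]
sources: [0:h, 1:k]
N(rest) = Σ N(rest − s) over sources s of rest; N(one piece) = 1:
  size 1 → [8]=1
  size 2 → [6,8]=1  [7,8]=1
  size 3 → [5,6,8]=1  [6,7,8]=2
  size 4 → [2,6,7,8]=2  [5,6,7,8]=3
  size 5 → [0,2,6,7,8]=2  [2,5,6,7,8]=5  [4,5,6,7,8]=3
  size 6 → [0,2,5,6,7,8]=7  [2,4,5,6,7,8]=8  [3,4,5,6,7,8]=3
  size 7 → [0,2,4,5,6,7,8]=15  [1,3,4,5,6,7,8]=3  [2,3,4,5,6,7,8]=11
  first=0(h) contributes 14
  first=1(k) contributes 26
|[w]| = 40

40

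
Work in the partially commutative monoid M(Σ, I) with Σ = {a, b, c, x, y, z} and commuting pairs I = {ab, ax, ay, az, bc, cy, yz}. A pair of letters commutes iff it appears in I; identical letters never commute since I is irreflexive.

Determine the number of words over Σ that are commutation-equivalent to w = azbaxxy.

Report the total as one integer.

drop 0:a onto floor
drop 1:z onto floor
drop 2:b onto {1:z}
drop 3:a onto {0:a}
drop 4:x onto {2:b}
drop 5:x onto {4:x}
drop 6:y onto {5:x}
ground layer = {0:a, 1:z}
drop-orders for the pieces not yet dropped (sum over which currently-grounded one goes next):
  1 to go: {3} 1  {6} 1
  2 to go: {0,3} 1  {3,6} 2  {5,6} 1
  3 to go: {0,3,6} 3  {3,5,6} 3  {4,5,6} 1
  4 to go: {0,3,5,6} 6  {2,4,5,6} 1  {3,4,5,6} 4
  5 to go: {0,3,4,5,6} 10  {1,2,4,5,6} 1  {2,3,4,5,6} 5
  if 0:a drops first: 6 orders
  if 1:z drops first: 15 orders
heap linearizations: 21

21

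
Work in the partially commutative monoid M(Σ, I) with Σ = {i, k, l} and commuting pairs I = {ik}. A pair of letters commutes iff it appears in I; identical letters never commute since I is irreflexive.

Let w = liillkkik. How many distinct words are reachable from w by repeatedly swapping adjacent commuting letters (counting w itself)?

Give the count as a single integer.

0(l) covers ∅
1(i) covers 0:l
2(i) covers 1:i
3(l) covers 2:i
4(l) covers 3:l
5(k) covers 4:l
6(k) covers 5:k
7(i) covers 4:l
8(k) covers 6:k
floor of heap: 0:l
completions by unplaced set U, small U first (add the entries for U minus each lowest piece of U):
  |U|=1: {7}:1  {8}:1
  |U|=2: {6,8}:1  {7,8}:2
  |U|=3: {5,6,8}:1  {6,7,8}:3
  |U|=4: {5,6,7,8}:4
  |U|=5: {4,5,6,7,8}:4
  |U|=6: {3,4,5,6,7,8}:4
  |U|=7: {2,3,4,5,6,7,8}:4
  start at 0(l): 4

4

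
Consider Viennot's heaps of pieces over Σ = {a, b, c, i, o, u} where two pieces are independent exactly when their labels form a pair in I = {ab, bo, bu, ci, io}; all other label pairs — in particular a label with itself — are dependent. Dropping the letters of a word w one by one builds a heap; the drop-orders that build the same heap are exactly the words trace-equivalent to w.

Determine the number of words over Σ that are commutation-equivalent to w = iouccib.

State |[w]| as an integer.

piece 0:i — minimal
piece 1:o — minimal
piece 2:u rests on {0:i, 1:o}
piece 3:c rests on {2:u}
piece 4:c rests on {3:c}
piece 5:i rests on {2:u}
piece 6:b rests on {4:c, 5:i}
minimal pieces: {0:i, 1:o}
ways to finish when only these pieces remain (= sum over removing one remaining piece with nothing left below it):
  1 left: {6}→1
  2 left: {4,6}→1  {5,6}→1
  3 left: {3,4,6}→1  {4,5,6}→2
  4 left: {3,4,5,6}→3
  5 left: {2,3,4,5,6}→3
  placing 0:i first → 3 extensions
  placing 1:o first → 3 extensions
total linear extensions = 6

6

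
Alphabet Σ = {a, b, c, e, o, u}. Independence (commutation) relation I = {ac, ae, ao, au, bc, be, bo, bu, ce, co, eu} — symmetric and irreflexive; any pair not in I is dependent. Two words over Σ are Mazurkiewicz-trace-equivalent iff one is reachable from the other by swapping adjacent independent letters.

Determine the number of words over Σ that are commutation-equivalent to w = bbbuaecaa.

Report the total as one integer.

#0=b has no predecessor
#1=b depends on [0:b]
#2=b depends on [1:b]
#3=u has no predecessor
#4=a depends on [2:b]
#5=e has no predecessor
#6=c depends on [3:u]
#7=a depends on [4:a]
#8=a depends on [7:a]
sources: [0:b, 3:u, 5:e]
N(rest) = Σ N(rest − s) over sources s of rest; N(one piece) = 1:
  size 1 → [5]=1  [6]=1  [8]=1
  size 2 → [3,6]=1  [5,6]=2  [5,8]=2  [6,8]=2  [7,8]=1
  size 3 → [3,5,6]=3  [3,6,8]=3  [4,7,8]=1  [5,6,8]=6  [5,7,8]=3  [6,7,8]=3
  size 4 → [2,4,7,8]=1  [3,5,6,8]=12  [3,6,7,8]=6  [4,5,7,8]=4  [4,6,7,8]=4  [5,6,7,8]=12
  size 5 → [1,2,4,7,8]=1  [2,4,5,7,8]=5  [2,4,6,7,8]=5  [3,4,6,7,8]=10  [3,5,6,7,8]=30  [4,5,6,7,8]=20
  size 6 → [0,1,2,4,7,8]=1  [1,2,4,5,7,8]=6  [1,2,4,6,7,8]=6  [2,3,4,6,7,8]=15  [2,4,5,6,7,8]=30  [3,4,5,6,7,8]=60
  size 7 → [0,1,2,4,5,7,8]=7  [0,1,2,4,6,7,8]=7  [1,2,3,4,6,7,8]=21  [1,2,4,5,6,7,8]=42  [2,3,4,5,6,7,8]=105
  first=0(b) contributes 168
  first=3(u) contributes 56
  first=5(e) contributes 28
|[w]| = 252

252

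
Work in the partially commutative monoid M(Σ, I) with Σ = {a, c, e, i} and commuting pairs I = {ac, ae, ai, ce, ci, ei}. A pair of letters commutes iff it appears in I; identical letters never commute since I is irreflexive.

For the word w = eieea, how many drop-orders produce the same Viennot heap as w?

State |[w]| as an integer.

drop 0:e onto floor
drop 1:i onto floor
drop 2:e onto {0:e}
drop 3:e onto {2:e}
drop 4:a onto floor
ground layer = {0:e, 1:i, 4:a}
drop-orders for the pieces not yet dropped (sum over which currently-grounded one goes next):
  1 to go: {1} 1  {3} 1  {4} 1
  2 to go: {1,3} 2  {1,4} 2  {2,3} 1  {3,4} 2
  3 to go: {0,2,3} 1  {1,2,3} 3  {1,3,4} 6  {2,3,4} 3
  if 0:e drops first: 12 orders
  if 1:i drops first: 4 orders
  if 4:a drops first: 4 orders
heap linearizations: 20

20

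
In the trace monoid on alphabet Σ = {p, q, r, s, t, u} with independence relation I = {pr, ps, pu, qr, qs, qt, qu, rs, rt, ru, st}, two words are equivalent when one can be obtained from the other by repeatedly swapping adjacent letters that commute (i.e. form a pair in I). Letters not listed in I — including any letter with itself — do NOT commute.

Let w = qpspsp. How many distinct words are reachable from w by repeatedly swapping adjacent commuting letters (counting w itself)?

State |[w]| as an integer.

15

drop 0:q onto floor
drop 1:p onto {0:q}
drop 2:s onto floor
drop 3:p onto {1:p}
drop 4:s onto {2:s}
drop 5:p onto {3:p}
ground layer = {0:q, 2:s}
drop-orders for the pieces not yet dropped (sum over which currently-grounded one goes next):
  1 to go: {4} 1  {5} 1
  2 to go: {2,4} 1  {3,5} 1  {4,5} 2
  3 to go: {1,3,5} 1  {2,4,5} 3  {3,4,5} 3
  4 to go: {0,1,3,5} 1  {1,3,4,5} 4  {2,3,4,5} 6
  if 0:q drops first: 10 orders
  if 2:s drops first: 5 orders
heap linearizations: 15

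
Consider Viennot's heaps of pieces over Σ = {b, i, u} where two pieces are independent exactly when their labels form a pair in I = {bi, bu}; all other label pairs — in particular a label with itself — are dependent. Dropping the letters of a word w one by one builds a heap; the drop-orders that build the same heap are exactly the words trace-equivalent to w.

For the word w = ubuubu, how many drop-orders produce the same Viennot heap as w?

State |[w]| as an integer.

15

drop 0:u onto floor
drop 1:b onto floor
drop 2:u onto {0:u}
drop 3:u onto {2:u}
drop 4:b onto {1:b}
drop 5:u onto {3:u}
ground layer = {0:u, 1:b}
drop-orders for the pieces not yet dropped (sum over which currently-grounded one goes next):
  1 to go: {4} 1  {5} 1
  2 to go: {1,4} 1  {3,5} 1  {4,5} 2
  3 to go: {1,4,5} 3  {2,3,5} 1  {3,4,5} 3
  4 to go: {0,2,3,5} 1  {1,3,4,5} 6  {2,3,4,5} 4
  if 0:u drops first: 10 orders
  if 1:b drops first: 5 orders
heap linearizations: 15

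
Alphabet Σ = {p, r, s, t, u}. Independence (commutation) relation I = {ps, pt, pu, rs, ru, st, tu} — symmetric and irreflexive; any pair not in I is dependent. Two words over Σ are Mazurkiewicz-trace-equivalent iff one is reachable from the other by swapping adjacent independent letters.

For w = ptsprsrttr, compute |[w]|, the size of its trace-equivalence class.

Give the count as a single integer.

135

piece 0:p — minimal
piece 1:t — minimal
piece 2:s — minimal
piece 3:p rests on {0:p}
piece 4:r rests on {1:t, 3:p}
piece 5:s rests on {2:s}
piece 6:r rests on {4:r}
piece 7:t rests on {6:r}
piece 8:t rests on {7:t}
piece 9:r rests on {8:t}
minimal pieces: {0:p, 1:t, 2:s}
ways to finish when only these pieces remain (= sum over removing one remaining piece with nothing left below it):
  1 left: {5}→1  {9}→1
  2 left: {2,5}→1  {5,9}→2  {8,9}→1
  3 left: {2,5,9}→3  {5,8,9}→3  {7,8,9}→1
  4 left: {2,5,8,9}→6  {5,7,8,9}→4  {6,7,8,9}→1
  5 left: {2,5,7,8,9}→10  {4,6,7,8,9}→1  {5,6,7,8,9}→5
  6 left: {1,4,6,7,8,9}→1  {2,5,6,7,8,9}→15  {3,4,6,7,8,9}→1  {4,5,6,7,8,9}→6
  7 left: {0,3,4,6,7,8,9}→1  {1,3,4,6,7,8,9}→2  {1,4,5,6,7,8,9}→7  {2,4,5,6,7,8,9}→21  {3,4,5,6,7,8,9}→7
  8 left: {0,1,3,4,6,7,8,9}→3  {0,3,4,5,6,7,8,9}→8  {1,2,4,5,6,7,8,9}→28  {1,3,4,5,6,7,8,9}→16  {2,3,4,5,6,7,8,9}→28
  placing 0:p first → 72 extensions
  placing 1:t first → 36 extensions
  placing 2:s first → 27 extensions
total linear extensions = 135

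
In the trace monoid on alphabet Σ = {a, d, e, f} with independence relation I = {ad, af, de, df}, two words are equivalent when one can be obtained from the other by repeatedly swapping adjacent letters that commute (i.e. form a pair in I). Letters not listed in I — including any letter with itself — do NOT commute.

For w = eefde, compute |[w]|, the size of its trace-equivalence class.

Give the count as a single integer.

5

0(e) covers ∅
1(e) covers 0:e
2(f) covers 1:e
3(d) covers ∅
4(e) covers 2:f
floor of heap: 0:e, 3:d
completions by unplaced set U, small U first (add the entries for U minus each lowest piece of U):
  |U|=1: {3}:1  {4}:1
  |U|=2: {2,4}:1  {3,4}:2
  |U|=3: {1,2,4}:1  {2,3,4}:3
  start at 0(e): 4
  start at 3(d): 1
sum over floor = 5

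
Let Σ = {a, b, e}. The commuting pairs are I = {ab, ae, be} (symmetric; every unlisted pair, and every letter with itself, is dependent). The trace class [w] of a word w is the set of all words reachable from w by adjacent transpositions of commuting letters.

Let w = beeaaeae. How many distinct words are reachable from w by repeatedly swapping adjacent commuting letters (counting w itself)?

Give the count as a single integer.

#0=b has no predecessor
#1=e has no predecessor
#2=e depends on [1:e]
#3=a has no predecessor
#4=a depends on [3:a]
#5=e depends on [2:e]
#6=a depends on [4:a]
#7=e depends on [5:e]
sources: [0:b, 1:e, 3:a]
N(rest) = Σ N(rest − s) over sources s of rest; N(one piece) = 1:
  size 1 → [0]=1  [6]=1  [7]=1
  size 2 → [0,6]=2  [0,7]=2  [4,6]=1  [5,7]=1  [6,7]=2
  size 3 → [0,4,6]=3  [0,5,7]=3  [0,6,7]=6  [2,5,7]=1  [3,4,6]=1  [4,6,7]=3  [5,6,7]=3
  size 4 → [0,2,5,7]=4  [0,3,4,6]=4  [0,4,6,7]=12  [0,5,6,7]=12  [1,2,5,7]=1  [2,5,6,7]=4  [3,4,6,7]=4  [4,5,6,7]=6
  size 5 → [0,1,2,5,7]=5  [0,2,5,6,7]=20  [0,3,4,6,7]=20  [0,4,5,6,7]=30  [1,2,5,6,7]=5  [2,4,5,6,7]=10  [3,4,5,6,7]=10
  size 6 → [0,1,2,5,6,7]=30  [0,2,4,5,6,7]=60  [0,3,4,5,6,7]=60  [1,2,4,5,6,7]=15  [2,3,4,5,6,7]=20
  first=0(b) contributes 35
  first=1(e) contributes 140
  first=3(a) contributes 105
|[w]| = 280

280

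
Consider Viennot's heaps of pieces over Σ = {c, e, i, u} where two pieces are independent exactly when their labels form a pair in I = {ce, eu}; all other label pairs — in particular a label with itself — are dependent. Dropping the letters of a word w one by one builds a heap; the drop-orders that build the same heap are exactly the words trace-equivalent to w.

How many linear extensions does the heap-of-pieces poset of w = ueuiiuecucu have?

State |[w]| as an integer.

18

drop 0:u onto floor
drop 1:e onto floor
drop 2:u onto {0:u}
drop 3:i onto {1:e, 2:u}
drop 4:i onto {3:i}
drop 5:u onto {4:i}
drop 6:e onto {4:i}
drop 7:c onto {5:u}
drop 8:u onto {7:c}
drop 9:c onto {8:u}
drop 10:u onto {9:c}
ground layer = {0:u, 1:e}
drop-orders for the pieces not yet dropped (sum over which currently-grounded one goes next):
  1 to go: {6} 1  {10} 1
  2 to go: {6,10} 2  {9,10} 1
  3 to go: {6,9,10} 3  {8,9,10} 1
  4 to go: {6,8,9,10} 4  {7,8,9,10} 1
  5 to go: {5,7,8,9,10} 1  {6,7,8,9,10} 5
  6 to go: {5,6,7,8,9,10} 6
  7 to go: {4,5,6,7,8,9,10} 6
  8 to go: {3,4,5,6,7,8,9,10} 6
  9 to go: {1,3,4,5,6,7,8,9,10} 6  {2,3,4,5,6,7,8,9,10} 6
  if 0:u drops first: 12 orders
  if 1:e drops first: 6 orders
heap linearizations: 18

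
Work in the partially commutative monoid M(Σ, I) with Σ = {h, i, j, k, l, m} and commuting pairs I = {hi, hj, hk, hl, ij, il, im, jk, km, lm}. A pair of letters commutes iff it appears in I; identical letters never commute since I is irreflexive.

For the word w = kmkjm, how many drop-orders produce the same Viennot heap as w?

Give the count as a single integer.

piece 0:k — minimal
piece 1:m — minimal
piece 2:k rests on {0:k}
piece 3:j rests on {1:m}
piece 4:m rests on {3:j}
minimal pieces: {0:k, 1:m}
ways to finish when only these pieces remain (= sum over removing one remaining piece with nothing left below it):
  1 left: {2}→1  {4}→1
  2 left: {0,2}→1  {2,4}→2  {3,4}→1
  3 left: {0,2,4}→3  {1,3,4}→1  {2,3,4}→3
  placing 0:k first → 4 extensions
  placing 1:m first → 6 extensions
total linear extensions = 10

10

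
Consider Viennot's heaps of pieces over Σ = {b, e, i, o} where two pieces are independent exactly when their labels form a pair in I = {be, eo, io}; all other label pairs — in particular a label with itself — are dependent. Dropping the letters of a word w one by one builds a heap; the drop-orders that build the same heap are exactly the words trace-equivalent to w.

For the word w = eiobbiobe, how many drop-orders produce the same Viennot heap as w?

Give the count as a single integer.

0(e) covers ∅
1(i) covers 0:e
2(o) covers ∅
3(b) covers 1:i, 2:o
4(b) covers 3:b
5(i) covers 4:b
6(o) covers 4:b
7(b) covers 5:i, 6:o
8(e) covers 5:i
floor of heap: 0:e, 2:o
completions by unplaced set U, small U first (add the entries for U minus each lowest piece of U):
  |U|=1: {7}:1  {8}:1
  |U|=2: {6,7}:1  {7,8}:2
  |U|=3: {5,7,8}:2  {6,7,8}:3
  |U|=4: {5,6,7,8}:5
  |U|=5: {4,5,6,7,8}:5
  |U|=6: {3,4,5,6,7,8}:5
  |U|=7: {1,3,4,5,6,7,8}:5  {2,3,4,5,6,7,8}:5
  start at 0(e): 10
  start at 2(o): 5
sum over floor = 15

15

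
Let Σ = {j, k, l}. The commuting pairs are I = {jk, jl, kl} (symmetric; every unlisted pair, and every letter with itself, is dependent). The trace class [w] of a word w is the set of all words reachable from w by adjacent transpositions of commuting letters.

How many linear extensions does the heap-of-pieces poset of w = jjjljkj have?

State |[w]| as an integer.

42

piece 0:j — minimal
piece 1:j rests on {0:j}
piece 2:j rests on {1:j}
piece 3:l — minimal
piece 4:j rests on {2:j}
piece 5:k — minimal
piece 6:j rests on {4:j}
minimal pieces: {0:j, 3:l, 5:k}
ways to finish when only these pieces remain (= sum over removing one remaining piece with nothing left below it):
  1 left: {3}→1  {5}→1  {6}→1
  2 left: {3,5}→2  {3,6}→2  {4,6}→1  {5,6}→2
  3 left: {2,4,6}→1  {3,4,6}→3  {3,5,6}→6  {4,5,6}→3
  4 left: {1,2,4,6}→1  {2,3,4,6}→4  {2,4,5,6}→4  {3,4,5,6}→12
  5 left: {0,1,2,4,6}→1  {1,2,3,4,6}→5  {1,2,4,5,6}→5  {2,3,4,5,6}→20
  placing 0:j first → 30 extensions
  placing 3:l first → 6 extensions
  placing 5:k first → 6 extensions
total linear extensions = 42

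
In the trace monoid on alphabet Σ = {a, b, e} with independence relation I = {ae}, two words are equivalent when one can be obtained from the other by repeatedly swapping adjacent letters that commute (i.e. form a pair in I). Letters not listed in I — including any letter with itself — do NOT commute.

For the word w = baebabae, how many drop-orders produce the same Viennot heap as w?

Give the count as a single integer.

4

#0=b has no predecessor
#1=a depends on [0:b]
#2=e depends on [0:b]
#3=b depends on [1:a, 2:e]
#4=a depends on [3:b]
#5=b depends on [4:a]
#6=a depends on [5:b]
#7=e depends on [5:b]
sources: [0:b]
N(rest) = Σ N(rest − s) over sources s of rest; N(one piece) = 1:
  size 1 → [6]=1  [7]=1
  size 2 → [6,7]=2
  size 3 → [5,6,7]=2
  size 4 → [4,5,6,7]=2
  size 5 → [3,4,5,6,7]=2
  size 6 → [1,3,4,5,6,7]=2  [2,3,4,5,6,7]=2
  first=0(b) contributes 4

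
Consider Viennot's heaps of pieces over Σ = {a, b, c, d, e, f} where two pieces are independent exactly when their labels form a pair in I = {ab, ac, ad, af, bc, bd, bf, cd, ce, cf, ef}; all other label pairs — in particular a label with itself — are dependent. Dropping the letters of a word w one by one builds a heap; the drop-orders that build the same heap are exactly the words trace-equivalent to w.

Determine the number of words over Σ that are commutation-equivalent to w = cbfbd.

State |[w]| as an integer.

30

0(c) covers ∅
1(b) covers ∅
2(f) covers ∅
3(b) covers 1:b
4(d) covers 2:f
floor of heap: 0:c, 1:b, 2:f
completions by unplaced set U, small U first (add the entries for U minus each lowest piece of U):
  |U|=1: {0}:1  {3}:1  {4}:1
  |U|=2: {0,3}:2  {0,4}:2  {1,3}:1  {2,4}:1  {3,4}:2
  |U|=3: {0,1,3}:3  {0,2,4}:3  {0,3,4}:6  {1,3,4}:3  {2,3,4}:3
  start at 0(c): 6
  start at 1(b): 12
  start at 2(f): 12
sum over floor = 30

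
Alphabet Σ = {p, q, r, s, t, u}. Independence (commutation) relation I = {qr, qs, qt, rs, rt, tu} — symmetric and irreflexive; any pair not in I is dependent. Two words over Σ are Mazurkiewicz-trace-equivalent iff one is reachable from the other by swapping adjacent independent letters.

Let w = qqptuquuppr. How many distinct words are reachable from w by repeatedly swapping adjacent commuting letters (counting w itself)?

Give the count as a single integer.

5

#0=q has no predecessor
#1=q depends on [0:q]
#2=p depends on [1:q]
#3=t depends on [2:p]
#4=u depends on [2:p]
#5=q depends on [4:u]
#6=u depends on [5:q]
#7=u depends on [6:u]
#8=p depends on [3:t, 7:u]
#9=p depends on [8:p]
#10=r depends on [9:p]
sources: [0:q]
N(rest) = Σ N(rest − s) over sources s of rest; N(one piece) = 1:
  size 1 → [10]=1
  size 2 → [9,10]=1
  size 3 → [8,9,10]=1
  size 4 → [3,8,9,10]=1  [7,8,9,10]=1
  size 5 → [3,7,8,9,10]=2  [6,7,8,9,10]=1
  size 6 → [3,6,7,8,9,10]=3  [5,6,7,8,9,10]=1
  size 7 → [3,5,6,7,8,9,10]=4  [4,5,6,7,8,9,10]=1
  size 8 → [3,4,5,6,7,8,9,10]=5
  size 9 → [2,3,4,5,6,7,8,9,10]=5
  first=0(q) contributes 5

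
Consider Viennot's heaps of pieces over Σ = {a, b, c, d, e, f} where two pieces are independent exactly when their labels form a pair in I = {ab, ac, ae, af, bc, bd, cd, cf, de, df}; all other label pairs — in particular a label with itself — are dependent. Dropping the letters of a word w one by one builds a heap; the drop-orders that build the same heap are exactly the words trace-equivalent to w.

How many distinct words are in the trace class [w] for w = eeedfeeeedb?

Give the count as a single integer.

55

drop 0:e onto floor
drop 1:e onto {0:e}
drop 2:e onto {1:e}
drop 3:d onto floor
drop 4:f onto {2:e}
drop 5:e onto {4:f}
drop 6:e onto {5:e}
drop 7:e onto {6:e}
drop 8:e onto {7:e}
drop 9:d onto {3:d}
drop 10:b onto {8:e}
ground layer = {0:e, 3:d}
drop-orders for the pieces not yet dropped (sum over which currently-grounded one goes next):
  1 to go: {9} 1  {10} 1
  2 to go: {3,9} 1  {8,10} 1  {9,10} 2
  3 to go: {3,9,10} 3  {7,8,10} 1  {8,9,10} 3
  4 to go: {3,8,9,10} 6  {6,7,8,10} 1  {7,8,9,10} 4
  5 to go: {3,7,8,9,10} 10  {5,6,7,8,10} 1  {6,7,8,9,10} 5
  6 to go: {3,6,7,8,9,10} 15  {4,5,6,7,8,10} 1  {5,6,7,8,9,10} 6
  7 to go: {2,4,5,6,7,8,10} 1  {3,5,6,7,8,9,10} 21  {4,5,6,7,8,9,10} 7
  8 to go: {1,2,4,5,6,7,8,10} 1  {2,4,5,6,7,8,9,10} 8  {3,4,5,6,7,8,9,10} 28
  9 to go: {0,1,2,4,5,6,7,8,10} 1  {1,2,4,5,6,7,8,9,10} 9  {2,3,4,5,6,7,8,9,10} 36
  if 0:e drops first: 45 orders
  if 3:d drops first: 10 orders
heap linearizations: 55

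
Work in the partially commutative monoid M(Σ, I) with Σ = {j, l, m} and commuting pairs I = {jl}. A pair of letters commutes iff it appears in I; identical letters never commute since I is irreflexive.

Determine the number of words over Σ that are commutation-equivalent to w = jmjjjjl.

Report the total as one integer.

piece 0:j — minimal
piece 1:m rests on {0:j}
piece 2:j rests on {1:m}
piece 3:j rests on {2:j}
piece 4:j rests on {3:j}
piece 5:j rests on {4:j}
piece 6:l rests on {1:m}
minimal pieces: {0:j}
ways to finish when only these pieces remain (= sum over removing one remaining piece with nothing left below it):
  1 left: {5}→1  {6}→1
  2 left: {4,5}→1  {5,6}→2
  3 left: {3,4,5}→1  {4,5,6}→3
  4 left: {2,3,4,5}→1  {3,4,5,6}→4
  5 left: {2,3,4,5,6}→5
  placing 0:j first → 5 extensions

5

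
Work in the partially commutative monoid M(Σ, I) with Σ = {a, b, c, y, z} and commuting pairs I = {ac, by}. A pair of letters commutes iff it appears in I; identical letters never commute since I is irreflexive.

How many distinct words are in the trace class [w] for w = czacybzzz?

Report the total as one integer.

4

piece 0:c — minimal
piece 1:z rests on {0:c}
piece 2:a rests on {1:z}
piece 3:c rests on {1:z}
piece 4:y rests on {2:a, 3:c}
piece 5:b rests on {2:a, 3:c}
piece 6:z rests on {4:y, 5:b}
piece 7:z rests on {6:z}
piece 8:z rests on {7:z}
minimal pieces: {0:c}
ways to finish when only these pieces remain (= sum over removing one remaining piece with nothing left below it):
  1 left: {8}→1
  2 left: {7,8}→1
  3 left: {6,7,8}→1
  4 left: {4,6,7,8}→1  {5,6,7,8}→1
  5 left: {4,5,6,7,8}→2
  6 left: {2,4,5,6,7,8}→2  {3,4,5,6,7,8}→2
  7 left: {2,3,4,5,6,7,8}→4
  placing 0:c first → 4 extensions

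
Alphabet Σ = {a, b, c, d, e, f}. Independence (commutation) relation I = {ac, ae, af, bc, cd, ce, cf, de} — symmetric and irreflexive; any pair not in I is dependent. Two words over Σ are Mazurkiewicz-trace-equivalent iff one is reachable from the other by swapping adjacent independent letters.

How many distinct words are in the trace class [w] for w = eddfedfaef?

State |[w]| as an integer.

0(e) covers ∅
1(d) covers ∅
2(d) covers 1:d
3(f) covers 0:e, 2:d
4(e) covers 3:f
5(d) covers 3:f
6(f) covers 4:e, 5:d
7(a) covers 5:d
8(e) covers 6:f
9(f) covers 8:e
floor of heap: 0:e, 1:d
completions by unplaced set U, small U first (add the entries for U minus each lowest piece of U):
  |U|=1: {7}:1  {9}:1
  |U|=2: {7,9}:2  {8,9}:1
  |U|=3: {6,8,9}:1  {7,8,9}:3
  |U|=4: {4,6,8,9}:1  {6,7,8,9}:4
  |U|=5: {4,6,7,8,9}:5  {5,6,7,8,9}:4
  |U|=6: {4,5,6,7,8,9}:9
  |U|=7: {3,4,5,6,7,8,9}:9
  |U|=8: {0,3,4,5,6,7,8,9}:9  {2,3,4,5,6,7,8,9}:9
  start at 0(e): 9
  start at 1(d): 18
sum over floor = 27

27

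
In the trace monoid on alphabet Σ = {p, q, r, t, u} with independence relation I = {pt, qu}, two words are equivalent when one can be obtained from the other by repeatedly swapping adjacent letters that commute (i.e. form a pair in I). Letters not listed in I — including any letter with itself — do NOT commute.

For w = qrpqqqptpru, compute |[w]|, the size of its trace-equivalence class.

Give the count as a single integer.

3

drop 0:q onto floor
drop 1:r onto {0:q}
drop 2:p onto {1:r}
drop 3:q onto {2:p}
drop 4:q onto {3:q}
drop 5:q onto {4:q}
drop 6:p onto {5:q}
drop 7:t onto {5:q}
drop 8:p onto {6:p}
drop 9:r onto {7:t, 8:p}
drop 10:u onto {9:r}
ground layer = {0:q}
drop-orders for the pieces not yet dropped (sum over which currently-grounded one goes next):
  1 to go: {10} 1
  2 to go: {9,10} 1
  3 to go: {7,9,10} 1  {8,9,10} 1
  4 to go: {6,8,9,10} 1  {7,8,9,10} 2
  5 to go: {6,7,8,9,10} 3
  6 to go: {5,6,7,8,9,10} 3
  7 to go: {4,5,6,7,8,9,10} 3
  8 to go: {3,4,5,6,7,8,9,10} 3
  9 to go: {2,3,4,5,6,7,8,9,10} 3
  if 0:q drops first: 3 orders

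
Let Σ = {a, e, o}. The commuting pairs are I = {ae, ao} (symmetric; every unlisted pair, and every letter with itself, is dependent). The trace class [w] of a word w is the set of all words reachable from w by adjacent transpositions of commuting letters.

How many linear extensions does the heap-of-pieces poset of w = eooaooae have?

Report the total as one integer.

28

drop 0:e onto floor
drop 1:o onto {0:e}
drop 2:o onto {1:o}
drop 3:a onto floor
drop 4:o onto {2:o}
drop 5:o onto {4:o}
drop 6:a onto {3:a}
drop 7:e onto {5:o}
ground layer = {0:e, 3:a}
drop-orders for the pieces not yet dropped (sum over which currently-grounded one goes next):
  1 to go: {6} 1  {7} 1
  2 to go: {3,6} 1  {5,7} 1  {6,7} 2
  3 to go: {3,6,7} 3  {4,5,7} 1  {5,6,7} 3
  4 to go: {2,4,5,7} 1  {3,5,6,7} 6  {4,5,6,7} 4
  5 to go: {1,2,4,5,7} 1  {2,4,5,6,7} 5  {3,4,5,6,7} 10
  6 to go: {0,1,2,4,5,7} 1  {1,2,4,5,6,7} 6  {2,3,4,5,6,7} 15
  if 0:e drops first: 21 orders
  if 3:a drops first: 7 orders
heap linearizations: 28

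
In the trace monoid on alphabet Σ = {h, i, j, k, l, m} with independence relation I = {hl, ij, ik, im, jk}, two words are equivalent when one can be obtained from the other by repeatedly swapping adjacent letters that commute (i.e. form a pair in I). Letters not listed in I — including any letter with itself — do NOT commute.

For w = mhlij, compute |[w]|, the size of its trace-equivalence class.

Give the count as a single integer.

drop 0:m onto floor
drop 1:h onto {0:m}
drop 2:l onto {0:m}
drop 3:i onto {1:h, 2:l}
drop 4:j onto {1:h, 2:l}
ground layer = {0:m}
drop-orders for the pieces not yet dropped (sum over which currently-grounded one goes next):
  1 to go: {3} 1  {4} 1
  2 to go: {3,4} 2
  3 to go: {1,3,4} 2  {2,3,4} 2
  if 0:m drops first: 4 orders

4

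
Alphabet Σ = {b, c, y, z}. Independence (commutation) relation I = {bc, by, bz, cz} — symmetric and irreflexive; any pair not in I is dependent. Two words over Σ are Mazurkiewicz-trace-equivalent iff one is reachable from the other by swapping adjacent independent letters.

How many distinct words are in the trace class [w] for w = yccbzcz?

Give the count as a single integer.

0(y) covers ∅
1(c) covers 0:y
2(c) covers 1:c
3(b) covers ∅
4(z) covers 0:y
5(c) covers 2:c
6(z) covers 4:z
floor of heap: 0:y, 3:b
completions by unplaced set U, small U first (add the entries for U minus each lowest piece of U):
  |U|=1: {3}:1  {5}:1  {6}:1
  |U|=2: {2,5}:1  {3,5}:2  {3,6}:2  {4,6}:1  {5,6}:2
  |U|=3: {1,2,5}:1  {2,3,5}:3  {2,5,6}:3  {3,4,6}:3  {3,5,6}:6  {4,5,6}:3
  |U|=4: {1,2,3,5}:4  {1,2,5,6}:4  {2,3,5,6}:12  {2,4,5,6}:6  {3,4,5,6}:12
  |U|=5: {1,2,3,5,6}:20  {1,2,4,5,6}:10  {2,3,4,5,6}:30
  start at 0(y): 60
  start at 3(b): 10
sum over floor = 70

70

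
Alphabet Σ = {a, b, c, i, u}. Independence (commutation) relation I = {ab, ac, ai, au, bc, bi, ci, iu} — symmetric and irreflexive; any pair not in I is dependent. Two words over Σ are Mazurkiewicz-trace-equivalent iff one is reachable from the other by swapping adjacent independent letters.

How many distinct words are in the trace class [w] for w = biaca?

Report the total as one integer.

60

#0=b has no predecessor
#1=i has no predecessor
#2=a has no predecessor
#3=c has no predecessor
#4=a depends on [2:a]
sources: [0:b, 1:i, 2:a, 3:c]
N(rest) = Σ N(rest − s) over sources s of rest; N(one piece) = 1:
  size 1 → [0]=1  [1]=1  [3]=1  [4]=1
  size 2 → [0,1]=2  [0,3]=2  [0,4]=2  [1,3]=2  [1,4]=2  [2,4]=1  [3,4]=2
  size 3 → [0,1,3]=6  [0,1,4]=6  [0,2,4]=3  [0,3,4]=6  [1,2,4]=3  [1,3,4]=6  [2,3,4]=3
  first=0(b) contributes 12
  first=1(i) contributes 12
  first=2(a) contributes 24
  first=3(c) contributes 12
|[w]| = 60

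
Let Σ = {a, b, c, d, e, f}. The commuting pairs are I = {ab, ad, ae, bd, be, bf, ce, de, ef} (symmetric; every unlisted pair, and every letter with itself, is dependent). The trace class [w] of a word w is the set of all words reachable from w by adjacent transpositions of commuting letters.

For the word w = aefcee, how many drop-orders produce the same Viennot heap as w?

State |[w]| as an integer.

20

#0=a has no predecessor
#1=e has no predecessor
#2=f depends on [0:a]
#3=c depends on [2:f]
#4=e depends on [1:e]
#5=e depends on [4:e]
sources: [0:a, 1:e]
N(rest) = Σ N(rest − s) over sources s of rest; N(one piece) = 1:
  size 1 → [3]=1  [5]=1
  size 2 → [2,3]=1  [3,5]=2  [4,5]=1
  size 3 → [0,2,3]=1  [1,4,5]=1  [2,3,5]=3  [3,4,5]=3
  size 4 → [0,2,3,5]=4  [1,3,4,5]=4  [2,3,4,5]=6
  first=0(a) contributes 10
  first=1(e) contributes 10
|[w]| = 20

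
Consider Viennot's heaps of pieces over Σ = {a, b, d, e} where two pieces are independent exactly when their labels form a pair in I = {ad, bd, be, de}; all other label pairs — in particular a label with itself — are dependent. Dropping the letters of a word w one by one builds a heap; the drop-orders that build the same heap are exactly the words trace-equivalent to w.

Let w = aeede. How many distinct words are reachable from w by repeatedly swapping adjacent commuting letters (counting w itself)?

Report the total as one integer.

5

drop 0:a onto floor
drop 1:e onto {0:a}
drop 2:e onto {1:e}
drop 3:d onto floor
drop 4:e onto {2:e}
ground layer = {0:a, 3:d}
drop-orders for the pieces not yet dropped (sum over which currently-grounded one goes next):
  1 to go: {3} 1  {4} 1
  2 to go: {2,4} 1  {3,4} 2
  3 to go: {1,2,4} 1  {2,3,4} 3
  if 0:a drops first: 4 orders
  if 3:d drops first: 1 orders
heap linearizations: 5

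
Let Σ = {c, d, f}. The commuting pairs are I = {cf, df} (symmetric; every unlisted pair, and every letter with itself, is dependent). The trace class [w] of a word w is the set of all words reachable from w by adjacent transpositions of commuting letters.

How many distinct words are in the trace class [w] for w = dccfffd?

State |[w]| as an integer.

35

0(d) covers ∅
1(c) covers 0:d
2(c) covers 1:c
3(f) covers ∅
4(f) covers 3:f
5(f) covers 4:f
6(d) covers 2:c
floor of heap: 0:d, 3:f
completions by unplaced set U, small U first (add the entries for U minus each lowest piece of U):
  |U|=1: {5}:1  {6}:1
  |U|=2: {2,6}:1  {4,5}:1  {5,6}:2
  |U|=3: {1,2,6}:1  {2,5,6}:3  {3,4,5}:1  {4,5,6}:3
  |U|=4: {0,1,2,6}:1  {1,2,5,6}:4  {2,4,5,6}:6  {3,4,5,6}:4
  |U|=5: {0,1,2,5,6}:5  {1,2,4,5,6}:10  {2,3,4,5,6}:10
  start at 0(d): 20
  start at 3(f): 15
sum over floor = 35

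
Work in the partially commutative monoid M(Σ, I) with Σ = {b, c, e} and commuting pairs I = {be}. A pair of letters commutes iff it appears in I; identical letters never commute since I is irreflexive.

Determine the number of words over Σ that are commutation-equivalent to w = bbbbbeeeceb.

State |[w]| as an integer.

#0=b has no predecessor
#1=b depends on [0:b]
#2=b depends on [1:b]
#3=b depends on [2:b]
#4=b depends on [3:b]
#5=e has no predecessor
#6=e depends on [5:e]
#7=e depends on [6:e]
#8=c depends on [4:b, 7:e]
#9=e depends on [8:c]
#10=b depends on [8:c]
sources: [0:b, 5:e]
N(rest) = Σ N(rest − s) over sources s of rest; N(one piece) = 1:
  size 1 → [9]=1  [10]=1
  size 2 → [9,10]=2
  size 3 → [8,9,10]=2
  size 4 → [4,8,9,10]=2  [7,8,9,10]=2
  size 5 → [3,4,8,9,10]=2  [4,7,8,9,10]=4  [6,7,8,9,10]=2
  size 6 → [2,3,4,8,9,10]=2  [3,4,7,8,9,10]=6  [4,6,7,8,9,10]=6  [5,6,7,8,9,10]=2
  size 7 → [1,2,3,4,8,9,10]=2  [2,3,4,7,8,9,10]=8  [3,4,6,7,8,9,10]=12  [4,5,6,7,8,9,10]=8
  size 8 → [0,1,2,3,4,8,9,10]=2  [1,2,3,4,7,8,9,10]=10  [2,3,4,6,7,8,9,10]=20  [3,4,5,6,7,8,9,10]=20
  size 9 → [0,1,2,3,4,7,8,9,10]=12  [1,2,3,4,6,7,8,9,10]=30  [2,3,4,5,6,7,8,9,10]=40
  first=0(b) contributes 70
  first=5(e) contributes 42
|[w]| = 112

112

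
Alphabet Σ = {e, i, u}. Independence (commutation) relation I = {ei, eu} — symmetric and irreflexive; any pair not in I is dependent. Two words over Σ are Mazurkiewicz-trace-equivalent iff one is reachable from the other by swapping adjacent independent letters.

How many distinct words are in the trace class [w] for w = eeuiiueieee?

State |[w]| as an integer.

0(e) covers ∅
1(e) covers 0:e
2(u) covers ∅
3(i) covers 2:u
4(i) covers 3:i
5(u) covers 4:i
6(e) covers 1:e
7(i) covers 5:u
8(e) covers 6:e
9(e) covers 8:e
10(e) covers 9:e
floor of heap: 0:e, 2:u
completions by unplaced set U, small U first (add the entries for U minus each lowest piece of U):
  |U|=1: {7}:1  {10}:1
  |U|=2: {5,7}:1  {7,10}:2  {9,10}:1
  |U|=3: {4,5,7}:1  {5,7,10}:3  {7,9,10}:3  {8,9,10}:1
  |U|=4: {3,4,5,7}:1  {4,5,7,10}:4  {5,7,9,10}:6  {6,8,9,10}:1  {7,8,9,10}:4
  |U|=5: {1,6,8,9,10}:1  {2,3,4,5,7}:1  {3,4,5,7,10}:5  {4,5,7,9,10}:10  {5,7,8,9,10}:10  {6,7,8,9,10}:5
  |U|=6: {0,1,6,8,9,10}:1  {1,6,7,8,9,10}:6  {2,3,4,5,7,10}:6  {3,4,5,7,9,10}:15  {4,5,7,8,9,10}:20  {5,6,7,8,9,10}:15
  |U|=7: {0,1,6,7,8,9,10}:7  {1,5,6,7,8,9,10}:21  {2,3,4,5,7,9,10}:21  {3,4,5,7,8,9,10}:35  {4,5,6,7,8,9,10}:35
  |U|=8: {0,1,5,6,7,8,9,10}:28  {1,4,5,6,7,8,9,10}:56  {2,3,4,5,7,8,9,10}:56  {3,4,5,6,7,8,9,10}:70
  |U|=9: {0,1,4,5,6,7,8,9,10}:84  {1,3,4,5,6,7,8,9,10}:126  {2,3,4,5,6,7,8,9,10}:126
  start at 0(e): 252
  start at 2(u): 210
sum over floor = 462

462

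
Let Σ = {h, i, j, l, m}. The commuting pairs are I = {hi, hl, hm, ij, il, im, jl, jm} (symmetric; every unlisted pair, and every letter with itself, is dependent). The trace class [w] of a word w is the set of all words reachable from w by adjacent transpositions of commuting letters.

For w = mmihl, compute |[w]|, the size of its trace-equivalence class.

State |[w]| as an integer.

20

#0=m has no predecessor
#1=m depends on [0:m]
#2=i has no predecessor
#3=h has no predecessor
#4=l depends on [1:m]
sources: [0:m, 2:i, 3:h]
N(rest) = Σ N(rest − s) over sources s of rest; N(one piece) = 1:
  size 1 → [2]=1  [3]=1  [4]=1
  size 2 → [1,4]=1  [2,3]=2  [2,4]=2  [3,4]=2
  size 3 → [0,1,4]=1  [1,2,4]=3  [1,3,4]=3  [2,3,4]=6
  first=0(m) contributes 12
  first=2(i) contributes 4
  first=3(h) contributes 4
|[w]| = 20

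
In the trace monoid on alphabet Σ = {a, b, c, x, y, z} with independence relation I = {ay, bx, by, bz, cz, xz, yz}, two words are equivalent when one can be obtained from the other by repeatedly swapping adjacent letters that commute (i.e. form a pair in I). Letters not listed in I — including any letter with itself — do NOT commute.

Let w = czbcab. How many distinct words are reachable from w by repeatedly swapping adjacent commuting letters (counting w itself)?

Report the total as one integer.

4

0(c) covers ∅
1(z) covers ∅
2(b) covers 0:c
3(c) covers 2:b
4(a) covers 1:z, 3:c
5(b) covers 4:a
floor of heap: 0:c, 1:z
completions by unplaced set U, small U first (add the entries for U minus each lowest piece of U):
  |U|=1: {5}:1
  |U|=2: {4,5}:1
  |U|=3: {1,4,5}:1  {3,4,5}:1
  |U|=4: {1,3,4,5}:2  {2,3,4,5}:1
  start at 0(c): 3
  start at 1(z): 1
sum over floor = 4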